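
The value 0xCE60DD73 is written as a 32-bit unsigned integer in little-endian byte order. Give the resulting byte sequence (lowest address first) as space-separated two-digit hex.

73 DD 60 CE

Split into bytes (most-significant first): CE 60 DD 73.
In little-endian order the low byte comes first in memory.
So at ascending addresses the bytes are 73 DD 60 CE.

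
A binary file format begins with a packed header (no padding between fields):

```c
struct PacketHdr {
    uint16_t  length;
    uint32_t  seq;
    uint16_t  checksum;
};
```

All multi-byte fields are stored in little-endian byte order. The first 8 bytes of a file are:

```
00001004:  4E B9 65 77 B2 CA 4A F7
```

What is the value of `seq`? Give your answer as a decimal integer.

3400693605

`seq` follows `length` (2 bytes), so it starts at byte offset 2 and occupies 4 bytes.
Bytes at offsets 2..5: 65 77 B2 CA.
Little-endian: lowest address holds the least-significant byte.
Reassemble most-significant byte first: CA B2 77 65 → 0xCAB27765.
0xCAB27765 = 3400693605.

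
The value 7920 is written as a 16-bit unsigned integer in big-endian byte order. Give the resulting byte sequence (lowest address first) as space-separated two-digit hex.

7920 in hexadecimal, padded to 16 bits, is 0x1EF0.
Split into bytes (most-significant first): 1E F0.
Big-endian: lowest address holds the most-significant byte.
So the memory order matches the most-significant-first order: 1E F0.

1E F0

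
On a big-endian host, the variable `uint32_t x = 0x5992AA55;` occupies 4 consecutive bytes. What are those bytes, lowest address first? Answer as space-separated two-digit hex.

59 92 AA 55

Split into bytes (most-significant first): 59 92 AA 55.
Big-endian: lowest address holds the most-significant byte.
So the memory order matches the most-significant-first order: 59 92 AA 55.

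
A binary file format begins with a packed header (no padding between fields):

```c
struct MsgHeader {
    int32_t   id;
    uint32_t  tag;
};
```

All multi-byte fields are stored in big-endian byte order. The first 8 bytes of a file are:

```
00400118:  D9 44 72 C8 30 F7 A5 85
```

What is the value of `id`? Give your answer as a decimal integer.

-649825592

`id` is the first field, at byte offset 0, occupying 4 bytes.
Bytes at offsets 0..3: D9 44 72 C8.
Big-endian: lowest address holds the most-significant byte.
The bytes are already most-significant first: 0xD94472C8.
Top bit is set, so as a signed 32-bit value this is 0xD94472C8 − 2^32 = -649825592.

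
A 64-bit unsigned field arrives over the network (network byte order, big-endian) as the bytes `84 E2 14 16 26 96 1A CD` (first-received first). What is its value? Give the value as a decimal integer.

Big-endian: lowest address holds the most-significant byte.
The bytes are already most-significant first: 0x84E2141626961ACD.
0x84E2141626961ACD = 9575237843112303309.

9575237843112303309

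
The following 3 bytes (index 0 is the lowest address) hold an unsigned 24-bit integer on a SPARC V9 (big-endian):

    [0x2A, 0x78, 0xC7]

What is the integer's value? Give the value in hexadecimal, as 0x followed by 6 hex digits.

In big-endian order the high byte comes first in memory.
The bytes are already most-significant first: 0x2A78C7.

0x2A78C7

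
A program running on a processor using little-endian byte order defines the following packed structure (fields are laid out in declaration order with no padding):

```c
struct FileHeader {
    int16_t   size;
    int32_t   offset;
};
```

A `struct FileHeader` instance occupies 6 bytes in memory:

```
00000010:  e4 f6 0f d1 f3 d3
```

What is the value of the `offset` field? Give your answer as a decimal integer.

-738995953

`offset` follows `size` (2 bytes), so it starts at byte offset 2 and occupies 4 bytes.
Bytes at offsets 2..5: 0F D1 F3 D3.
In little-endian order the low byte comes first in memory.
Reassemble most-significant byte first: D3 F3 D1 0F → 0xD3F3D10F.
Top bit is set, so as a signed 32-bit value this is 0xD3F3D10F − 2^32 = -738995953.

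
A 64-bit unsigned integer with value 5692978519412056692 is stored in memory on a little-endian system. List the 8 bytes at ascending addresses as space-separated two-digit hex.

5692978519412056692 in hexadecimal, padded to 64 bits, is 0x4F0185CCFB7C2274.
Split into bytes (most-significant first): 4F 01 85 CC FB 7C 22 74.
In little-endian order the low byte comes first in memory.
So at ascending addresses the bytes are 74 22 7C FB CC 85 01 4F.

74 22 7C FB CC 85 01 4F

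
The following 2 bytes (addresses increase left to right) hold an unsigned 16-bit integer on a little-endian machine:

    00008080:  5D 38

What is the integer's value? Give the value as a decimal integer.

14429

Little-endian: lowest address holds the least-significant byte.
Reassemble most-significant byte first: 38 5D → 0x385D.
0x385D = 14429.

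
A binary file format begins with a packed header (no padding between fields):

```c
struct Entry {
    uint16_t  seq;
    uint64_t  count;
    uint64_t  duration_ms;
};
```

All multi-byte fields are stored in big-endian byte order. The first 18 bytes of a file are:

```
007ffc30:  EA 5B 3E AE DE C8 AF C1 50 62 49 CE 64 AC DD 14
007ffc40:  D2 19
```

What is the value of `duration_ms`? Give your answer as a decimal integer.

5318298903577416217

`duration_ms` follows `seq` (2 B), `count` (8 B), so it starts at offset 2 + 8 = 10 and occupies 8 bytes.
Bytes at offsets 10..17: 49 CE 64 AC DD 14 D2 19.
Big-endian: lowest address holds the most-significant byte.
The bytes are already most-significant first: 0x49CE64ACDD14D219.
0x49CE64ACDD14D219 = 5318298903577416217.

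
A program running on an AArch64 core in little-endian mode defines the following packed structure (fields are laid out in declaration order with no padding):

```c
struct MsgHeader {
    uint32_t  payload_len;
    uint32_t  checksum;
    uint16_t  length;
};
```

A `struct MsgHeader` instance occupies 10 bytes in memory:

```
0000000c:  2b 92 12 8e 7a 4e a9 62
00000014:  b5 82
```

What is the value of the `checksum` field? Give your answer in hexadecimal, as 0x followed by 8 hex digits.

`checksum` follows `payload_len` (4 bytes), so it starts at byte offset 4 and occupies 4 bytes.
Bytes at offsets 4..7: 7A 4E A9 62.
Little-endian: lowest address holds the least-significant byte.
Reassemble most-significant byte first: 62 A9 4E 7A → 0x62A94E7A.

0x62A94E7A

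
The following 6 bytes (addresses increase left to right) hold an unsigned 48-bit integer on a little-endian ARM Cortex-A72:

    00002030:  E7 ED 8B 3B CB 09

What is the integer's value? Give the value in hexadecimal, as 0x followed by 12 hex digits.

Little-endian: lowest address holds the least-significant byte.
Reassemble most-significant byte first: 09 CB 3B 8B ED E7 → 0x09CB3B8BEDE7.

0x09CB3B8BEDE7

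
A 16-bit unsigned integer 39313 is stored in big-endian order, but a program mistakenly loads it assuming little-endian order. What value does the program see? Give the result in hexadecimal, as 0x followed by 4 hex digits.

0x9199

39313 in 16-bit hexadecimal is 0x9991.
Stored big-endian, the bytes at ascending addresses are 99 91.
Read back as little-endian, the first byte is least significant, giving 0x9199.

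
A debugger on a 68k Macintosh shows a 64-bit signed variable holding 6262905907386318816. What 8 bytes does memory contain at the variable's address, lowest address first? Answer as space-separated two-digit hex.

6262905907386318816 in hexadecimal, padded to 64 bits, is 0x56EA4FBD8F74FFE0.
Split into bytes (most-significant first): 56 EA 4F BD 8F 74 FF E0.
In big-endian order the high byte comes first in memory.
So the memory order matches the most-significant-first order: 56 EA 4F BD 8F 74 FF E0.

56 EA 4F BD 8F 74 FF E0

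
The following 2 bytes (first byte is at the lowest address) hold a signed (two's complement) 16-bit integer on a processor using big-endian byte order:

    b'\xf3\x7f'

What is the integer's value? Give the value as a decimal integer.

-3201

Big-endian: lowest address holds the most-significant byte.
The bytes are already most-significant first: 0xF37F.
Top bit is set, so as a signed 16-bit value this is 0xF37F − 2^16 = -3201.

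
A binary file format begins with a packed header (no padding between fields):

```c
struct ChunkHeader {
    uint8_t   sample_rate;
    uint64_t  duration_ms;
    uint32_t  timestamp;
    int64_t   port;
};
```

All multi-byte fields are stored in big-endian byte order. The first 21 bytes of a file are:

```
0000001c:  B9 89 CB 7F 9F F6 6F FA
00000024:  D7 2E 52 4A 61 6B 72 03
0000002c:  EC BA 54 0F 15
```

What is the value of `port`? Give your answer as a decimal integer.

`port` follows `sample_rate` (1 B), `duration_ms` (8 B), `timestamp` (4 B), so it starts at offset 1 + 8 + 4 = 13 and occupies 8 bytes.
Bytes at offsets 13..20: 6B 72 03 EC BA 54 0F 15.
Big-endian: lowest address holds the most-significant byte.
The bytes are already most-significant first: 0x6B7203ECBA540F15.
0x6B7203ECBA540F15 = 7742255024676540181.

7742255024676540181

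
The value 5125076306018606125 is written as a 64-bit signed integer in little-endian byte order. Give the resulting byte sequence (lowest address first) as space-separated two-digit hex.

2D 9C 02 1B BF ED 1F 47

5125076306018606125 in hexadecimal, padded to 64 bits, is 0x471FEDBF1B029C2D.
Split into bytes (most-significant first): 47 1F ED BF 1B 02 9C 2D.
In little-endian order the low byte comes first in memory.
So at ascending addresses the bytes are 2D 9C 02 1B BF ED 1F 47.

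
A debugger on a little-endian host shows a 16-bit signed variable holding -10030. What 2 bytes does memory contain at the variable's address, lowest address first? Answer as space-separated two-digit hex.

D2 D8

Two's complement of -10030 in 16 bits: 10030 = 0x272E; invert → 0xD8D1; add 1 → 0xD8D2.
Split into bytes (most-significant first): D8 D2.
Little-endian stores the least-significant byte at the lowest address.
So at ascending addresses the bytes are D2 D8.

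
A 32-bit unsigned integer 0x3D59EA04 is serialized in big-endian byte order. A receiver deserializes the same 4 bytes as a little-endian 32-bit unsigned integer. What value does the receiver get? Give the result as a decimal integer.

Stored big-endian, the bytes at ascending addresses are 3D 59 EA 04.
Read back as little-endian, the first byte is least significant, giving 0x04EA593D.
0x04EA593D = 82467133.

82467133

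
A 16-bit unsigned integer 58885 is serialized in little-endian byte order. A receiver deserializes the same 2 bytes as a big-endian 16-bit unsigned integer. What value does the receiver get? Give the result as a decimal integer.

58885 in 16-bit hexadecimal is 0xE605.
Stored little-endian, the bytes at ascending addresses are 05 E6.
Read back as big-endian, the last byte is least significant, giving 0x05E6.
0x05E6 = 1510.

1510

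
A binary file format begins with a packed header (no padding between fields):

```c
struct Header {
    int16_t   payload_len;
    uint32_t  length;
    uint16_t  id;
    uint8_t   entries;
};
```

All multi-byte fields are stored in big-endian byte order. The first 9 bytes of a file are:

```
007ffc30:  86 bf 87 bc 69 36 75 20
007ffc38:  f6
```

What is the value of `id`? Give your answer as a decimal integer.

29984

`id` follows `payload_len` (2 B), `length` (4 B), so it starts at offset 2 + 4 = 6 and occupies 2 bytes.
Bytes at offsets 6..7: 75 20.
Big-endian stores the most-significant byte at the lowest address.
The bytes are already most-significant first: 0x7520.
0x7520 = 29984.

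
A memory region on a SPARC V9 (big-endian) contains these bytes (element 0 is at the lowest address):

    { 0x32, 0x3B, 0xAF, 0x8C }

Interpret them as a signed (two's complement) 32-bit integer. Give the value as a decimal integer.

842772364

Big-endian stores the most-significant byte at the lowest address.
The bytes are already most-significant first: 0x323BAF8C.
0x323BAF8C = 842772364.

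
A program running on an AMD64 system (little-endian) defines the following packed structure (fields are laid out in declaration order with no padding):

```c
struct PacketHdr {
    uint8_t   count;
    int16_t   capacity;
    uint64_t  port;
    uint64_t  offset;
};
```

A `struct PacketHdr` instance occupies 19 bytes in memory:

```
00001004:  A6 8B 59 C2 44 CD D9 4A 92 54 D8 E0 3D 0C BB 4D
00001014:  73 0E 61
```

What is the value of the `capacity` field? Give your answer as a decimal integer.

`capacity` follows `count` (1 byte), so it starts at byte offset 1 and occupies 2 bytes.
Bytes at offsets 1..2: 8B 59.
Little-endian: lowest address holds the least-significant byte.
Reassemble most-significant byte first: 59 8B → 0x598B.
0x598B = 22923.

22923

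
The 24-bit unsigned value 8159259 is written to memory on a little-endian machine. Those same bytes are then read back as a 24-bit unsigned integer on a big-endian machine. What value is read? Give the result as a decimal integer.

1802364

8159259 in 24-bit hexadecimal is 0x7C801B.
Stored little-endian, the bytes at ascending addresses are 1B 80 7C.
Read back as big-endian, the last byte is least significant, giving 0x1B807C.
0x1B807C = 1802364.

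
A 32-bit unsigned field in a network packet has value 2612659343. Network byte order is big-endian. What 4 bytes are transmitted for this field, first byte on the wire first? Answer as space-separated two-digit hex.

9B BA 04 8F

2612659343 in hexadecimal, padded to 32 bits, is 0x9BBA048F.
Split into bytes (most-significant first): 9B BA 04 8F.
Big-endian stores the most-significant byte at the lowest address.
So the memory order matches the most-significant-first order: 9B BA 04 8F.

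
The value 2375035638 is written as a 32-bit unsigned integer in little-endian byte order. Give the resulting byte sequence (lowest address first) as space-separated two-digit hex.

F6 2A 90 8D

2375035638 in hexadecimal, padded to 32 bits, is 0x8D902AF6.
Split into bytes (most-significant first): 8D 90 2A F6.
Little-endian: lowest address holds the least-significant byte.
So at ascending addresses the bytes are F6 2A 90 8D.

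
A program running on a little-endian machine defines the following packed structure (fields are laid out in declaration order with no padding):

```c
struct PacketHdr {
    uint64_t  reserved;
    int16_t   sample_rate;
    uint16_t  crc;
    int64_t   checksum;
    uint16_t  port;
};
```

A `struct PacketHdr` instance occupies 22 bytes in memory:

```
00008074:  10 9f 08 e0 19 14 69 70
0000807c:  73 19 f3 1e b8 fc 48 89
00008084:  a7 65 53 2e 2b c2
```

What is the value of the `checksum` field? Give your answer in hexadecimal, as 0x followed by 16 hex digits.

0x2E5365A78948FCB8

`checksum` follows `reserved` (8 B), `sample_rate` (2 B), `crc` (2 B), so it starts at offset 8 + 2 + 2 = 12 and occupies 8 bytes.
Bytes at offsets 12..19: B8 FC 48 89 A7 65 53 2E.
Little-endian stores the least-significant byte at the lowest address.
Reassemble most-significant byte first: 2E 53 65 A7 89 48 FC B8 → 0x2E5365A78948FCB8.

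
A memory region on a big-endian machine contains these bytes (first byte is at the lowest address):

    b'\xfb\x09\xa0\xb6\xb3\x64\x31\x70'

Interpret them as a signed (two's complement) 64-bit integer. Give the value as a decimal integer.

Big-endian stores the most-significant byte at the lowest address.
The bytes are already most-significant first: 0xFB09A0B6B3643170.
Top bit is set, so as a signed 64-bit value this is 0xFB09A0B6B3643170 − 2^64 = -357577988845063824.

-357577988845063824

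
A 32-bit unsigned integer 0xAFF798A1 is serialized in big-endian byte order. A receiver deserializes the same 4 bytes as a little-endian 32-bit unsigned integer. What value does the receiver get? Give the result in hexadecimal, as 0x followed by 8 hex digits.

Stored big-endian, the bytes at ascending addresses are AF F7 98 A1.
Read back as little-endian, the first byte is least significant, giving 0xA198F7AF.

0xA198F7AF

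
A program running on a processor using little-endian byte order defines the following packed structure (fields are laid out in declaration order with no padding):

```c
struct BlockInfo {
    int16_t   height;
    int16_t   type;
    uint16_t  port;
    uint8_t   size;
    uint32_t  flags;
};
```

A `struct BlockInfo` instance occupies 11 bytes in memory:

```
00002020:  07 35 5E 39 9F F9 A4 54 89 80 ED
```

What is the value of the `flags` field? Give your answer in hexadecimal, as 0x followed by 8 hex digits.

`flags` follows `height` (2 B), `type` (2 B), `port` (2 B), `size` (1 B), so it starts at offset 2 + 2 + 2 + 1 = 7 and occupies 4 bytes.
Bytes at offsets 7..10: 54 89 80 ED.
In little-endian order the low byte comes first in memory.
Reassemble most-significant byte first: ED 80 89 54 → 0xED808954.

0xED808954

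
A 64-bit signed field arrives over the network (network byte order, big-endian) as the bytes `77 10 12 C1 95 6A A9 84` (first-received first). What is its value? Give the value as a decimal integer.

Big-endian stores the most-significant byte at the lowest address.
The bytes are already most-significant first: 0x771012C1956AA984.
0x771012C1956AA984 = 8579377912785578372.

8579377912785578372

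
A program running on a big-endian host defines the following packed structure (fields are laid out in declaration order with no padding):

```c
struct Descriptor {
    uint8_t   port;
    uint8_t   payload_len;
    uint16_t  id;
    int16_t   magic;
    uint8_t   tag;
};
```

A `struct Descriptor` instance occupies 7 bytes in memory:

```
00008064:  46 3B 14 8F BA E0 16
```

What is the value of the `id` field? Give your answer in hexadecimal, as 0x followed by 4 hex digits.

0x148F

`id` follows `port` (1 B), `payload_len` (1 B), so it starts at offset 1 + 1 = 2 and occupies 2 bytes.
Bytes at offsets 2..3: 14 8F.
In big-endian order the high byte comes first in memory.
The bytes are already most-significant first: 0x148F.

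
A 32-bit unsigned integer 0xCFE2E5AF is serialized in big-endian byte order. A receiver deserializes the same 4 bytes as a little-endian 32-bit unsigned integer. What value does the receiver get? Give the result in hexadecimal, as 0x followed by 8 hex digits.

Stored big-endian, the bytes at ascending addresses are CF E2 E5 AF.
Read back as little-endian, the first byte is least significant, giving 0xAFE5E2CF.

0xAFE5E2CF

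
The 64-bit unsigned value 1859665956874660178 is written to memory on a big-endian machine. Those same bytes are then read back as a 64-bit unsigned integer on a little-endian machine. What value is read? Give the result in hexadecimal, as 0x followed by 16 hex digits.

1859665956874660178 in 64-bit hexadecimal is 0x19CEDC55B866A952.
Stored big-endian, the bytes at ascending addresses are 19 CE DC 55 B8 66 A9 52.
Read back as little-endian, the first byte is least significant, giving 0x52A966B855DCCE19.

0x52A966B855DCCE19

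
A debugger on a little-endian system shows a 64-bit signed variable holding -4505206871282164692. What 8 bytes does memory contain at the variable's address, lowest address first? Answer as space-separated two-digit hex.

Two's complement of -4505206871282164692 in 64 bits: 4505206871282164692 = 0x3E85B5C7A26C23D4; invert → 0xC17A4A385D93DC2B; add 1 → 0xC17A4A385D93DC2C.
Split into bytes (most-significant first): C1 7A 4A 38 5D 93 DC 2C.
Little-endian stores the least-significant byte at the lowest address.
So at ascending addresses the bytes are 2C DC 93 5D 38 4A 7A C1.

2C DC 93 5D 38 4A 7A C1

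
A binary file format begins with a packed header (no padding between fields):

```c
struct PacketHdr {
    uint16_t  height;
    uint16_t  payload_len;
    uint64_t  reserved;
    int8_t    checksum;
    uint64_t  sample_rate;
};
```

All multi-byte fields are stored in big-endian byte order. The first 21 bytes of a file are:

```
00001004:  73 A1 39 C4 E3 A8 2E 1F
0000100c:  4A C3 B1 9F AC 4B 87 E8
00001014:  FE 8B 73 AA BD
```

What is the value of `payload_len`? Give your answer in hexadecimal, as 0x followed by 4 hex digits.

`payload_len` follows `height` (2 bytes), so it starts at byte offset 2 and occupies 2 bytes.
Bytes at offsets 2..3: 39 C4.
In big-endian order the high byte comes first in memory.
The bytes are already most-significant first: 0x39C4.

0x39C4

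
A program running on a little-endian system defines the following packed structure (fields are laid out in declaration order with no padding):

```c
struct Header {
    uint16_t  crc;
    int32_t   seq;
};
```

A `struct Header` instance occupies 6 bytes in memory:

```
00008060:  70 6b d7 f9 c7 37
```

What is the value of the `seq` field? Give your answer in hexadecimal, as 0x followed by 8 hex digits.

`seq` follows `crc` (2 bytes), so it starts at byte offset 2 and occupies 4 bytes.
Bytes at offsets 2..5: D7 F9 C7 37.
Little-endian: lowest address holds the least-significant byte.
Reassemble most-significant byte first: 37 C7 F9 D7 → 0x37C7F9D7.

0x37C7F9D7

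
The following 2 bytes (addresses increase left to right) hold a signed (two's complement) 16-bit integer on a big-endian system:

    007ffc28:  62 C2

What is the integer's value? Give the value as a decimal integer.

Big-endian: lowest address holds the most-significant byte.
The bytes are already most-significant first: 0x62C2.
0x62C2 = 25282.

25282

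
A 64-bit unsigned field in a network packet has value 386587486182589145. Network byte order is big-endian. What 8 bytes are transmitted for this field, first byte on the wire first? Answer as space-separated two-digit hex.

386587486182589145 in hexadecimal, padded to 64 bits, is 0x055D6F453C8642D9.
Split into bytes (most-significant first): 05 5D 6F 45 3C 86 42 D9.
Big-endian: lowest address holds the most-significant byte.
So the memory order matches the most-significant-first order: 05 5D 6F 45 3C 86 42 D9.

05 5D 6F 45 3C 86 42 D9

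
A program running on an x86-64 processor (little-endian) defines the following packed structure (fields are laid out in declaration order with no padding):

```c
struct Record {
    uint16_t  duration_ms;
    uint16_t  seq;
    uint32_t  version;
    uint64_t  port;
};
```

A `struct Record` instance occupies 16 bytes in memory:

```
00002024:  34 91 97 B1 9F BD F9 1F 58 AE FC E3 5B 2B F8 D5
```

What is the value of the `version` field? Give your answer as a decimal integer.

`version` follows `duration_ms` (2 B), `seq` (2 B), so it starts at offset 2 + 2 = 4 and occupies 4 bytes.
Bytes at offsets 4..7: 9F BD F9 1F.
Little-endian: lowest address holds the least-significant byte.
Reassemble most-significant byte first: 1F F9 BD 9F → 0x1FF9BD9F.
0x1FF9BD9F = 536460703.

536460703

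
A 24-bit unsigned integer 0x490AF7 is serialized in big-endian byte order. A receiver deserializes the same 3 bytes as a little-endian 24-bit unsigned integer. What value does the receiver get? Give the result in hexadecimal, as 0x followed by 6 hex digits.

Stored big-endian, the bytes at ascending addresses are 49 0A F7.
Read back as little-endian, the first byte is least significant, giving 0xF70A49.

0xF70A49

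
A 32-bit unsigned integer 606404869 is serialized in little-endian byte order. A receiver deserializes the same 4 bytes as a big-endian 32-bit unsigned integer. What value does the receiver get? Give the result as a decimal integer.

606404869 in 32-bit hexadecimal is 0x24250105.
Stored little-endian, the bytes at ascending addresses are 05 01 25 24.
Read back as big-endian, the last byte is least significant, giving 0x05012524.
0x05012524 = 83961124.

83961124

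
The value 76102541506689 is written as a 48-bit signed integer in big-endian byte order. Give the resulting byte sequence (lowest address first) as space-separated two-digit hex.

45 37 00 F3 F8 81

76102541506689 in hexadecimal, padded to 48 bits, is 0x453700F3F881.
Split into bytes (most-significant first): 45 37 00 F3 F8 81.
Big-endian stores the most-significant byte at the lowest address.
So the memory order matches the most-significant-first order: 45 37 00 F3 F8 81.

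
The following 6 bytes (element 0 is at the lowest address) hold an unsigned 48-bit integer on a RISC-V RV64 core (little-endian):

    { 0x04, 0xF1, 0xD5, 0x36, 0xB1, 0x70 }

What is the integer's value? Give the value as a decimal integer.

123906431512836

In little-endian order the low byte comes first in memory.
Reassemble most-significant byte first: 70 B1 36 D5 F1 04 → 0x70B136D5F104.
0x70B136D5F104 = 123906431512836.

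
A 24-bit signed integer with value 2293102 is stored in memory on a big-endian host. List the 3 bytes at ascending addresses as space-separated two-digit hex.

2293102 in hexadecimal, padded to 24 bits, is 0x22FD6E.
Split into bytes (most-significant first): 22 FD 6E.
Big-endian stores the most-significant byte at the lowest address.
So the memory order matches the most-significant-first order: 22 FD 6E.

22 FD 6E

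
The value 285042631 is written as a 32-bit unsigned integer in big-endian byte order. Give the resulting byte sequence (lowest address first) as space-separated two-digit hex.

285042631 in hexadecimal, padded to 32 bits, is 0x10FD67C7.
Split into bytes (most-significant first): 10 FD 67 C7.
Big-endian stores the most-significant byte at the lowest address.
So the memory order matches the most-significant-first order: 10 FD 67 C7.

10 FD 67 C7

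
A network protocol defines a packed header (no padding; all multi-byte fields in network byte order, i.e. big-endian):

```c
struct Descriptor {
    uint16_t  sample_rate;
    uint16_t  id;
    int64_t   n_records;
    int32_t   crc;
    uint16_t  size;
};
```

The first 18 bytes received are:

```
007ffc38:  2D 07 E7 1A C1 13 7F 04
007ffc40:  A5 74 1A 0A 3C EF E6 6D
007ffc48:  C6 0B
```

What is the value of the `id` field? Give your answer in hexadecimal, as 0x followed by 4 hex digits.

`id` follows `sample_rate` (2 bytes), so it starts at byte offset 2 and occupies 2 bytes.
Bytes at offsets 2..3: E7 1A.
Big-endian stores the most-significant byte at the lowest address.
The bytes are already most-significant first: 0xE71A.

0xE71A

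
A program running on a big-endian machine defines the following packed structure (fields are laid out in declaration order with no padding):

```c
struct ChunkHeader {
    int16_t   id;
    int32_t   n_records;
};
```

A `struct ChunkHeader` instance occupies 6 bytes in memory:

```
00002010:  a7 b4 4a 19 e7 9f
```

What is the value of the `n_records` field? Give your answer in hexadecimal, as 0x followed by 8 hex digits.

`n_records` follows `id` (2 bytes), so it starts at byte offset 2 and occupies 4 bytes.
Bytes at offsets 2..5: 4A 19 E7 9F.
Big-endian stores the most-significant byte at the lowest address.
The bytes are already most-significant first: 0x4A19E79F.

0x4A19E79F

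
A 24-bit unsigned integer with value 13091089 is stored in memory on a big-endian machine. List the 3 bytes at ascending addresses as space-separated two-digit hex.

13091089 in hexadecimal, padded to 24 bits, is 0xC7C111.
Split into bytes (most-significant first): C7 C1 11.
Big-endian: lowest address holds the most-significant byte.
So the memory order matches the most-significant-first order: C7 C1 11.

C7 C1 11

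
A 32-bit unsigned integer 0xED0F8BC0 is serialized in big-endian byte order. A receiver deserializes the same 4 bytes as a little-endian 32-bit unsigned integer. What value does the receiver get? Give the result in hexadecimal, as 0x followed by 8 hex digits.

Stored big-endian, the bytes at ascending addresses are ED 0F 8B C0.
Read back as little-endian, the first byte is least significant, giving 0xC08B0FED.

0xC08B0FED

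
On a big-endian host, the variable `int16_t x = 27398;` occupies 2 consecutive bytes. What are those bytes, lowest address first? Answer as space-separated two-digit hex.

6B 06

27398 in hexadecimal, padded to 16 bits, is 0x6B06.
Split into bytes (most-significant first): 6B 06.
Big-endian stores the most-significant byte at the lowest address.
So the memory order matches the most-significant-first order: 6B 06.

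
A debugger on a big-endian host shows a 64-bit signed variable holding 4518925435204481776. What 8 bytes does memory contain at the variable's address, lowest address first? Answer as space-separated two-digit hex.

3E B6 72 BD B3 D7 32 F0

4518925435204481776 in hexadecimal, padded to 64 bits, is 0x3EB672BDB3D732F0.
Split into bytes (most-significant first): 3E B6 72 BD B3 D7 32 F0.
In big-endian order the high byte comes first in memory.
So the memory order matches the most-significant-first order: 3E B6 72 BD B3 D7 32 F0.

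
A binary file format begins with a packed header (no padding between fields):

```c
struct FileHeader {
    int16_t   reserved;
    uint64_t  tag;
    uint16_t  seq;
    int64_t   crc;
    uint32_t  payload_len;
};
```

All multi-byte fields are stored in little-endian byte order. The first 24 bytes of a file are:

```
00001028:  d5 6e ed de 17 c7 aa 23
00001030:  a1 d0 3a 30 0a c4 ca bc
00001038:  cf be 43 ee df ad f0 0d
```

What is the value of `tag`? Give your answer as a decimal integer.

15033336247531069165

`tag` follows `reserved` (2 bytes), so it starts at byte offset 2 and occupies 8 bytes.
Bytes at offsets 2..9: ED DE 17 C7 AA 23 A1 D0.
Little-endian stores the least-significant byte at the lowest address.
Reassemble most-significant byte first: D0 A1 23 AA C7 17 DE ED → 0xD0A123AAC717DEED.
0xD0A123AAC717DEED = 15033336247531069165.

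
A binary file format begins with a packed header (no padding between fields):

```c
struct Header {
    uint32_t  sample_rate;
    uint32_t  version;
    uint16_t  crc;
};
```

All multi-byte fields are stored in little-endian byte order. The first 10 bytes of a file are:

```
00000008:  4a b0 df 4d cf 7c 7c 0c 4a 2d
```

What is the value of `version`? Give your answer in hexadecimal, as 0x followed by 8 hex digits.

`version` follows `sample_rate` (4 bytes), so it starts at byte offset 4 and occupies 4 bytes.
Bytes at offsets 4..7: CF 7C 7C 0C.
Little-endian: lowest address holds the least-significant byte.
Reassemble most-significant byte first: 0C 7C 7C CF → 0x0C7C7CCF.

0x0C7C7CCF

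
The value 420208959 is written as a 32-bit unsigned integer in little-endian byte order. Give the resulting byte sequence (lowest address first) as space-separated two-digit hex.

420208959 in hexadecimal, padded to 32 bits, is 0x190BE13F.
Split into bytes (most-significant first): 19 0B E1 3F.
In little-endian order the low byte comes first in memory.
So at ascending addresses the bytes are 3F E1 0B 19.

3F E1 0B 19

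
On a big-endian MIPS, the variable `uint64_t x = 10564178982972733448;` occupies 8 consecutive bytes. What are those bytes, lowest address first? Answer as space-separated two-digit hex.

10564178982972733448 in hexadecimal, padded to 64 bits, is 0x929B80D047BCB808.
Split into bytes (most-significant first): 92 9B 80 D0 47 BC B8 08.
In big-endian order the high byte comes first in memory.
So the memory order matches the most-significant-first order: 92 9B 80 D0 47 BC B8 08.

92 9B 80 D0 47 BC B8 08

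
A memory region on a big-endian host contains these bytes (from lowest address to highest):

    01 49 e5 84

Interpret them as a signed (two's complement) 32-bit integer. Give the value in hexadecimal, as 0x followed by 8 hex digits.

0x0149E584

In big-endian order the high byte comes first in memory.
The bytes are already most-significant first: 0x0149E584.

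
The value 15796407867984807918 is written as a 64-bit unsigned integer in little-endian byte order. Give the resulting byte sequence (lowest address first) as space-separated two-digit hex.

15796407867984807918 in hexadecimal, padded to 64 bits, is 0xDB381D43526B87EE.
Split into bytes (most-significant first): DB 38 1D 43 52 6B 87 EE.
Little-endian stores the least-significant byte at the lowest address.
So at ascending addresses the bytes are EE 87 6B 52 43 1D 38 DB.

EE 87 6B 52 43 1D 38 DB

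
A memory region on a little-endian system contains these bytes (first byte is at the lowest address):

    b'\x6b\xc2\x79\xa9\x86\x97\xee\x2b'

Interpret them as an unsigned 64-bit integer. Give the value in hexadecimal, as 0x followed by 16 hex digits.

0x2BEE9786A979C26B

Little-endian stores the least-significant byte at the lowest address.
Reassemble most-significant byte first: 2B EE 97 86 A9 79 C2 6B → 0x2BEE9786A979C26B.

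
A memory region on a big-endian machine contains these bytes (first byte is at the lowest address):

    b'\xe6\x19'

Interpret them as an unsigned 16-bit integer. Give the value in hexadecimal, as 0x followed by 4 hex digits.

Big-endian stores the most-significant byte at the lowest address.
The bytes are already most-significant first: 0xE619.

0xE619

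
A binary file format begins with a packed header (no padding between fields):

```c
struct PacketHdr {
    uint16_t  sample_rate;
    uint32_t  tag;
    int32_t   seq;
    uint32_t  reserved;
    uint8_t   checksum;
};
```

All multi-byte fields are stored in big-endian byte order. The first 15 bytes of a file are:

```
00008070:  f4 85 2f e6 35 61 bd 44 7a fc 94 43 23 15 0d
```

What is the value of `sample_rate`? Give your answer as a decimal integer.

`sample_rate` is the first field, at byte offset 0, occupying 2 bytes.
Bytes at offsets 0..1: F4 85.
In big-endian order the high byte comes first in memory.
The bytes are already most-significant first: 0xF485.
0xF485 = 62597.

62597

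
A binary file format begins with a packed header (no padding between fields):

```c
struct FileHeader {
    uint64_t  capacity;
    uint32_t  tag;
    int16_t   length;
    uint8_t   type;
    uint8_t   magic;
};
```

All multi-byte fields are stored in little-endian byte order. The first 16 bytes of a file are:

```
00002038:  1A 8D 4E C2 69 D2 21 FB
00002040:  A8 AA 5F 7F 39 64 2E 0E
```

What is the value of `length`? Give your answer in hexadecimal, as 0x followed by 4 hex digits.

0x6439

`length` follows `capacity` (8 B), `tag` (4 B), so it starts at offset 8 + 4 = 12 and occupies 2 bytes.
Bytes at offsets 12..13: 39 64.
Little-endian stores the least-significant byte at the lowest address.
Reassemble most-significant byte first: 64 39 → 0x6439.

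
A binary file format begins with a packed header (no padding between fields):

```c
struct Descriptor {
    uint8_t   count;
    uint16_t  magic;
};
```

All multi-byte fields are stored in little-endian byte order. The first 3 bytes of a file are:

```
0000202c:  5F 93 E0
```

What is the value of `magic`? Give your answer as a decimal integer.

57491

`magic` follows `count` (1 byte), so it starts at byte offset 1 and occupies 2 bytes.
Bytes at offsets 1..2: 93 E0.
Little-endian stores the least-significant byte at the lowest address.
Reassemble most-significant byte first: E0 93 → 0xE093.
0xE093 = 57491.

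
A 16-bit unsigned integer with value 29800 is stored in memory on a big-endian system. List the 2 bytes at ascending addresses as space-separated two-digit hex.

74 68

29800 in hexadecimal, padded to 16 bits, is 0x7468.
Split into bytes (most-significant first): 74 68.
In big-endian order the high byte comes first in memory.
So the memory order matches the most-significant-first order: 74 68.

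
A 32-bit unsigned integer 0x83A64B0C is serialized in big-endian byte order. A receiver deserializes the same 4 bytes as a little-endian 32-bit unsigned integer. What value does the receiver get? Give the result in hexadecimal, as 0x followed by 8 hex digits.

Stored big-endian, the bytes at ascending addresses are 83 A6 4B 0C.
Read back as little-endian, the first byte is least significant, giving 0x0C4BA683.

0x0C4BA683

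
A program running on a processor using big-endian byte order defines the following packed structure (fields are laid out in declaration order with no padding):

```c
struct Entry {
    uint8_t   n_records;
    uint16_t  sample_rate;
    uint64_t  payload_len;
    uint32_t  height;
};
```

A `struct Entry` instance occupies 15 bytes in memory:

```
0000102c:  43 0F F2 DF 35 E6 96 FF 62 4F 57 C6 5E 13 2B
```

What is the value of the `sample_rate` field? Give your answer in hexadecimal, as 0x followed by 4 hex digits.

`sample_rate` follows `n_records` (1 byte), so it starts at byte offset 1 and occupies 2 bytes.
Bytes at offsets 1..2: 0F F2.
Big-endian: lowest address holds the most-significant byte.
The bytes are already most-significant first: 0x0FF2.

0x0FF2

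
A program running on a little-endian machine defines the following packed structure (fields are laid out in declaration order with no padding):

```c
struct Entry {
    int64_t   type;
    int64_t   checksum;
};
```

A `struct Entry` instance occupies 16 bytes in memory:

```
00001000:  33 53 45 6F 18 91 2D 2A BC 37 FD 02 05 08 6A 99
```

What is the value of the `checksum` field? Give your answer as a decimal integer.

-7392087020757239876

`checksum` follows `type` (8 bytes), so it starts at byte offset 8 and occupies 8 bytes.
Bytes at offsets 8..15: BC 37 FD 02 05 08 6A 99.
Little-endian: lowest address holds the least-significant byte.
Reassemble most-significant byte first: 99 6A 08 05 02 FD 37 BC → 0x996A080502FD37BC.
Top bit is set, so as a signed 64-bit value this is 0x996A080502FD37BC − 2^64 = -7392087020757239876.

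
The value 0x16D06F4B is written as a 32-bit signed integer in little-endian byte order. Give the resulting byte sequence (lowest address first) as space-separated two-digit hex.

4B 6F D0 16

Split into bytes (most-significant first): 16 D0 6F 4B.
In little-endian order the low byte comes first in memory.
So at ascending addresses the bytes are 4B 6F D0 16.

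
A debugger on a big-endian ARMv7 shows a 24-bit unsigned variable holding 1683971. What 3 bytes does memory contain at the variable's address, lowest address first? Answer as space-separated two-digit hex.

19 B2 03

1683971 in hexadecimal, padded to 24 bits, is 0x19B203.
Split into bytes (most-significant first): 19 B2 03.
Big-endian stores the most-significant byte at the lowest address.
So the memory order matches the most-significant-first order: 19 B2 03.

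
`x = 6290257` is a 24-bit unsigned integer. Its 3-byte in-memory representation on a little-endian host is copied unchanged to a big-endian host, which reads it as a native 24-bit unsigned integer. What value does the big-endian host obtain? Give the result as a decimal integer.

5372767

6290257 in 24-bit hexadecimal is 0x5FFB51.
Stored little-endian, the bytes at ascending addresses are 51 FB 5F.
Read back as big-endian, the last byte is least significant, giving 0x51FB5F.
0x51FB5F = 5372767.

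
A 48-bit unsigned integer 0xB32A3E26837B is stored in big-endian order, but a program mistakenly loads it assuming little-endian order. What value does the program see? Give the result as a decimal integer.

Stored big-endian, the bytes at ascending addresses are B3 2A 3E 26 83 7B.
Read back as little-endian, the first byte is least significant, giving 0x7B83263E2AB3.
0x7B83263E2AB3 = 135803212540595.

135803212540595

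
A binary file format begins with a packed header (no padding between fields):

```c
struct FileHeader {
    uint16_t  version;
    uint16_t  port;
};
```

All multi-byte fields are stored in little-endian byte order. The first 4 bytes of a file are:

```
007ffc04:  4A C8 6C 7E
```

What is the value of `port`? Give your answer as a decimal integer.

32364

`port` follows `version` (2 bytes), so it starts at byte offset 2 and occupies 2 bytes.
Bytes at offsets 2..3: 6C 7E.
Little-endian stores the least-significant byte at the lowest address.
Reassemble most-significant byte first: 7E 6C → 0x7E6C.
0x7E6C = 32364.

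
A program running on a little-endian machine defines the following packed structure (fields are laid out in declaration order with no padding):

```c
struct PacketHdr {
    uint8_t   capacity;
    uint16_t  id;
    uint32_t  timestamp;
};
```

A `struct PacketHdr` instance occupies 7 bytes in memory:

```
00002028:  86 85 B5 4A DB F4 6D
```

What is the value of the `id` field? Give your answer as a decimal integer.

`id` follows `capacity` (1 byte), so it starts at byte offset 1 and occupies 2 bytes.
Bytes at offsets 1..2: 85 B5.
Little-endian stores the least-significant byte at the lowest address.
Reassemble most-significant byte first: B5 85 → 0xB585.
0xB585 = 46469.

46469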